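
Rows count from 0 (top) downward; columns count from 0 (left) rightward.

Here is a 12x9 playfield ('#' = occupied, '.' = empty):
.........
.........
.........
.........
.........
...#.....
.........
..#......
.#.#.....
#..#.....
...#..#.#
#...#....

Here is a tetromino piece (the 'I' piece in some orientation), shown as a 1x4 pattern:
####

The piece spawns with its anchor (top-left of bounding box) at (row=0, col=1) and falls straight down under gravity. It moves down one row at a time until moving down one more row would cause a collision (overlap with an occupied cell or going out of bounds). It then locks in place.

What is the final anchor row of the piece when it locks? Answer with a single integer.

Spawn at (row=0, col=1). Try each row:
  row 0: fits
  row 1: fits
  row 2: fits
  row 3: fits
  row 4: fits
  row 5: blocked -> lock at row 4

Answer: 4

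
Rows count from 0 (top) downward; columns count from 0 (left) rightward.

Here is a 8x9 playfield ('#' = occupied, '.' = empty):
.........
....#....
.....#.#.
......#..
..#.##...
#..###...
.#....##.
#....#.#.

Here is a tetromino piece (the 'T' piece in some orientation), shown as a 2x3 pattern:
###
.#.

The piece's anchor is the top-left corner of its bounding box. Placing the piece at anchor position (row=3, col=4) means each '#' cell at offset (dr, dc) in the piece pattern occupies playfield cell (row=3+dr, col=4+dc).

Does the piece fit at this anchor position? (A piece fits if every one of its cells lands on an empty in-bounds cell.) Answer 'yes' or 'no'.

Answer: no

Derivation:
Check each piece cell at anchor (3, 4):
  offset (0,0) -> (3,4): empty -> OK
  offset (0,1) -> (3,5): empty -> OK
  offset (0,2) -> (3,6): occupied ('#') -> FAIL
  offset (1,1) -> (4,5): occupied ('#') -> FAIL
All cells valid: no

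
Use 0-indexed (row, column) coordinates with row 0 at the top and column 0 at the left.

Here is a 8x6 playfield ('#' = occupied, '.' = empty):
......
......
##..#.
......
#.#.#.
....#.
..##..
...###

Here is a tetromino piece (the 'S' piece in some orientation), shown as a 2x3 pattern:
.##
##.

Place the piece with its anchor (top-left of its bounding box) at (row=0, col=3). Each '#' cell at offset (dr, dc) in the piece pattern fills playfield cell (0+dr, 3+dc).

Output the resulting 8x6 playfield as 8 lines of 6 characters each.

Fill (0+0,3+1) = (0,4)
Fill (0+0,3+2) = (0,5)
Fill (0+1,3+0) = (1,3)
Fill (0+1,3+1) = (1,4)

Answer: ....##
...##.
##..#.
......
#.#.#.
....#.
..##..
...###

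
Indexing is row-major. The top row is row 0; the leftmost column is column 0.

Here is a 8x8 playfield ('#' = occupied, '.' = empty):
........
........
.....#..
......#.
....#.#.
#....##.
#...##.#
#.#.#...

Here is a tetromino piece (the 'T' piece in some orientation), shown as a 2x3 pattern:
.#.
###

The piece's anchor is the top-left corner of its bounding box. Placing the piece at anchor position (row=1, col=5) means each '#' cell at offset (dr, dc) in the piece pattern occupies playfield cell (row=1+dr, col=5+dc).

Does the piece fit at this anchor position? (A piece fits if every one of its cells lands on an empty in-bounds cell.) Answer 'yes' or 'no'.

Answer: no

Derivation:
Check each piece cell at anchor (1, 5):
  offset (0,1) -> (1,6): empty -> OK
  offset (1,0) -> (2,5): occupied ('#') -> FAIL
  offset (1,1) -> (2,6): empty -> OK
  offset (1,2) -> (2,7): empty -> OK
All cells valid: no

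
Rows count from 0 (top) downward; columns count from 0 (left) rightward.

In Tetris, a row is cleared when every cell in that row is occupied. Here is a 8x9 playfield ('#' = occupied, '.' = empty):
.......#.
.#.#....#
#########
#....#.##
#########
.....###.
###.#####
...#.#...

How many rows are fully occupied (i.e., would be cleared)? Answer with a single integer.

Check each row:
  row 0: 8 empty cells -> not full
  row 1: 6 empty cells -> not full
  row 2: 0 empty cells -> FULL (clear)
  row 3: 5 empty cells -> not full
  row 4: 0 empty cells -> FULL (clear)
  row 5: 6 empty cells -> not full
  row 6: 1 empty cell -> not full
  row 7: 7 empty cells -> not full
Total rows cleared: 2

Answer: 2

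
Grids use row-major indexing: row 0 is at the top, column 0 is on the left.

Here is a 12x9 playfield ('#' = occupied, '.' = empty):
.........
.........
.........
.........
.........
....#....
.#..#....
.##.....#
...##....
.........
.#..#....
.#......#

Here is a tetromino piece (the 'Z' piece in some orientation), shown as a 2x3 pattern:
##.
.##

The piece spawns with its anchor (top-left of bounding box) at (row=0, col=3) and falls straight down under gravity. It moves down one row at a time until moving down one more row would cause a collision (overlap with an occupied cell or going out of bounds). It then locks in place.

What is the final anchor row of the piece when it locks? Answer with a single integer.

Spawn at (row=0, col=3). Try each row:
  row 0: fits
  row 1: fits
  row 2: fits
  row 3: fits
  row 4: blocked -> lock at row 3

Answer: 3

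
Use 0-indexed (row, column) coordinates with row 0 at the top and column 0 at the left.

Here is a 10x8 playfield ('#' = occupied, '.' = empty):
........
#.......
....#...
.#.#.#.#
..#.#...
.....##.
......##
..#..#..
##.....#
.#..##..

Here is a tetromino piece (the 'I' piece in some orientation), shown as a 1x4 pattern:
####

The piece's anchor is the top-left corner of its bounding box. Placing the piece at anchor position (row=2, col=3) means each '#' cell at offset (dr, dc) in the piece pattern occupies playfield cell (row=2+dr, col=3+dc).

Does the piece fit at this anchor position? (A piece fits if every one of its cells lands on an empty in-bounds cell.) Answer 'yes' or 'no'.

Check each piece cell at anchor (2, 3):
  offset (0,0) -> (2,3): empty -> OK
  offset (0,1) -> (2,4): occupied ('#') -> FAIL
  offset (0,2) -> (2,5): empty -> OK
  offset (0,3) -> (2,6): empty -> OK
All cells valid: no

Answer: no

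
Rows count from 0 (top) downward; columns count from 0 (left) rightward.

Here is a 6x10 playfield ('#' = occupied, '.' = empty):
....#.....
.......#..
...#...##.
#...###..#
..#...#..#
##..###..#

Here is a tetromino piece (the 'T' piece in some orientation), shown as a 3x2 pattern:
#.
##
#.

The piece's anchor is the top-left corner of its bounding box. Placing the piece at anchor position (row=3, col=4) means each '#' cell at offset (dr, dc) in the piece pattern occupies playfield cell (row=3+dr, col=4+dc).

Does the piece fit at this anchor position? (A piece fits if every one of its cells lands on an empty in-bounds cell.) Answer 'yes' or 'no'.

Check each piece cell at anchor (3, 4):
  offset (0,0) -> (3,4): occupied ('#') -> FAIL
  offset (1,0) -> (4,4): empty -> OK
  offset (1,1) -> (4,5): empty -> OK
  offset (2,0) -> (5,4): occupied ('#') -> FAIL
All cells valid: no

Answer: no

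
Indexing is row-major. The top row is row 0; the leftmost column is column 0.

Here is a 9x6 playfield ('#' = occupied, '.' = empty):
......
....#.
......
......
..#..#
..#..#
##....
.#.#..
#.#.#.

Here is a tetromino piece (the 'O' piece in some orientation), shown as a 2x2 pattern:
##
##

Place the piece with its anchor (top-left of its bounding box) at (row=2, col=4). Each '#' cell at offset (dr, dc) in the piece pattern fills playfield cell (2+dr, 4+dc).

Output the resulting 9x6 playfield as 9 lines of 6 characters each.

Answer: ......
....#.
....##
....##
..#..#
..#..#
##....
.#.#..
#.#.#.

Derivation:
Fill (2+0,4+0) = (2,4)
Fill (2+0,4+1) = (2,5)
Fill (2+1,4+0) = (3,4)
Fill (2+1,4+1) = (3,5)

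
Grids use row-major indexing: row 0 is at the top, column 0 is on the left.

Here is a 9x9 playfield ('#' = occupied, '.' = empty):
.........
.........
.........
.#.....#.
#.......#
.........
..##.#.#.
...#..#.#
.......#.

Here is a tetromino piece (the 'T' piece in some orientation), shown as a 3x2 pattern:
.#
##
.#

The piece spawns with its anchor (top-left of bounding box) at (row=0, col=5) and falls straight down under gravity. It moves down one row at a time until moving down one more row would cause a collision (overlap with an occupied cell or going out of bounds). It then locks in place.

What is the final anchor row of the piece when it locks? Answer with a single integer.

Answer: 4

Derivation:
Spawn at (row=0, col=5). Try each row:
  row 0: fits
  row 1: fits
  row 2: fits
  row 3: fits
  row 4: fits
  row 5: blocked -> lock at row 4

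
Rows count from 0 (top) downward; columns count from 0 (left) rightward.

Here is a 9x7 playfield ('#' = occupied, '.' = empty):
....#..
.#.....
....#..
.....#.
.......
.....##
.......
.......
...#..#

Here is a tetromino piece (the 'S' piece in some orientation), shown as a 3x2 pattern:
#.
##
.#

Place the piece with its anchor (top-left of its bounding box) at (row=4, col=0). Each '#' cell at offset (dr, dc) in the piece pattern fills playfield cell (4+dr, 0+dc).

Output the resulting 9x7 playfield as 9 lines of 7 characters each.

Answer: ....#..
.#.....
....#..
.....#.
#......
##...##
.#.....
.......
...#..#

Derivation:
Fill (4+0,0+0) = (4,0)
Fill (4+1,0+0) = (5,0)
Fill (4+1,0+1) = (5,1)
Fill (4+2,0+1) = (6,1)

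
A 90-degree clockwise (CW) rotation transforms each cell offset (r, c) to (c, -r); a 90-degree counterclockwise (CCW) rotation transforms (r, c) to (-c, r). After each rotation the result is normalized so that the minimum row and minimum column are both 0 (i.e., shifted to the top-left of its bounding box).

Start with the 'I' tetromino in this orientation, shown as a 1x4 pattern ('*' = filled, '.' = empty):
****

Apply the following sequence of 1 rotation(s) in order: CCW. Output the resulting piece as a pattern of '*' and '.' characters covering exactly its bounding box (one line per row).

Start:
****
After rotation 1 (CCW):
*
*
*
*

Answer: *
*
*
*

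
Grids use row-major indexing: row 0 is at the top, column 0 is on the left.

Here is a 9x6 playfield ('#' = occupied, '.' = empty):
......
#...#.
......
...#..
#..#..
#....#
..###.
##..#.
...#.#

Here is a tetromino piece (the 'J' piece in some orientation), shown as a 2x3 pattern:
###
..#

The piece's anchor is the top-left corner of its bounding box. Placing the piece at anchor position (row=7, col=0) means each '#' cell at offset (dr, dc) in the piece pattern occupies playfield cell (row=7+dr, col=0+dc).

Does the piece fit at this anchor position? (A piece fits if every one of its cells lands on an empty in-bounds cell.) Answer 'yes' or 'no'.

Check each piece cell at anchor (7, 0):
  offset (0,0) -> (7,0): occupied ('#') -> FAIL
  offset (0,1) -> (7,1): occupied ('#') -> FAIL
  offset (0,2) -> (7,2): empty -> OK
  offset (1,2) -> (8,2): empty -> OK
All cells valid: no

Answer: no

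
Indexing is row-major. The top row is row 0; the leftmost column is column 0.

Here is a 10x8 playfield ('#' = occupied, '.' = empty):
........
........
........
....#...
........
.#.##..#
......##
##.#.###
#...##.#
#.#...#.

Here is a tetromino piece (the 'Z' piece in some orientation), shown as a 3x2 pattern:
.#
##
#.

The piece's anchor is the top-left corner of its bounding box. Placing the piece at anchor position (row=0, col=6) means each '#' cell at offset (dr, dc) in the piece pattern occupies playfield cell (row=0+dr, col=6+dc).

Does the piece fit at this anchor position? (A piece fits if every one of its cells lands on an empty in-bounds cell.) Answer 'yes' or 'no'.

Check each piece cell at anchor (0, 6):
  offset (0,1) -> (0,7): empty -> OK
  offset (1,0) -> (1,6): empty -> OK
  offset (1,1) -> (1,7): empty -> OK
  offset (2,0) -> (2,6): empty -> OK
All cells valid: yes

Answer: yes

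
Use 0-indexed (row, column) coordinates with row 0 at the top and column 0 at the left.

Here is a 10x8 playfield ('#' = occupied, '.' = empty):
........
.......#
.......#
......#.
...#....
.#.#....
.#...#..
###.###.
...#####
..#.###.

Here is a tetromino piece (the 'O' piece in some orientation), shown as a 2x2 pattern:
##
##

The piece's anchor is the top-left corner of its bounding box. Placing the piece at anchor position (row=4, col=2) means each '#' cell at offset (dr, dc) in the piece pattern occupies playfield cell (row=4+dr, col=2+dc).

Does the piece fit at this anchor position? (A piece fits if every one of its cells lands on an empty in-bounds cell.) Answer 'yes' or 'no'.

Check each piece cell at anchor (4, 2):
  offset (0,0) -> (4,2): empty -> OK
  offset (0,1) -> (4,3): occupied ('#') -> FAIL
  offset (1,0) -> (5,2): empty -> OK
  offset (1,1) -> (5,3): occupied ('#') -> FAIL
All cells valid: no

Answer: no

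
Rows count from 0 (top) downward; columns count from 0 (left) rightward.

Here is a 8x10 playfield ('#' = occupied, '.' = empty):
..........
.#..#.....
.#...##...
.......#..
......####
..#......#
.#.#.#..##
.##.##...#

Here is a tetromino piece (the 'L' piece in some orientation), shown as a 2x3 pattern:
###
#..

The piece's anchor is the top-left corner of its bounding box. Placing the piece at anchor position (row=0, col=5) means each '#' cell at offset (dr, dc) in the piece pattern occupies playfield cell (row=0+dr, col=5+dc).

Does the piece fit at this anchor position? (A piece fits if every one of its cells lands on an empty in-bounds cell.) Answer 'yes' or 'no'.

Answer: yes

Derivation:
Check each piece cell at anchor (0, 5):
  offset (0,0) -> (0,5): empty -> OK
  offset (0,1) -> (0,6): empty -> OK
  offset (0,2) -> (0,7): empty -> OK
  offset (1,0) -> (1,5): empty -> OK
All cells valid: yes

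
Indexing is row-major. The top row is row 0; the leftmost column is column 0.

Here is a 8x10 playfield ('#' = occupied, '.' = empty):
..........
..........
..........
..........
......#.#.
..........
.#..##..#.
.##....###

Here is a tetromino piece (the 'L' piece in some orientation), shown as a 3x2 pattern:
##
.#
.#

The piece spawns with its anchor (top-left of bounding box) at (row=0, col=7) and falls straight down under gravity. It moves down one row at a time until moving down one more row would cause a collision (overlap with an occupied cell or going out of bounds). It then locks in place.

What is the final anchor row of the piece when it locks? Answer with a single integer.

Answer: 1

Derivation:
Spawn at (row=0, col=7). Try each row:
  row 0: fits
  row 1: fits
  row 2: blocked -> lock at row 1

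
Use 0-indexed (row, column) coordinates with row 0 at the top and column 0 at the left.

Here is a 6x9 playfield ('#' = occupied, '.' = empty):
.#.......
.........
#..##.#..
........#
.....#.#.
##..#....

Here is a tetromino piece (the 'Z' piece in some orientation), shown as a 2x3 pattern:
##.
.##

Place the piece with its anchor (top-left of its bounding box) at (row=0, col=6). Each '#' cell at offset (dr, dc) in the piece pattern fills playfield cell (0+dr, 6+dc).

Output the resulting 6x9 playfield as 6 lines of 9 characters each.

Answer: .#....##.
.......##
#..##.#..
........#
.....#.#.
##..#....

Derivation:
Fill (0+0,6+0) = (0,6)
Fill (0+0,6+1) = (0,7)
Fill (0+1,6+1) = (1,7)
Fill (0+1,6+2) = (1,8)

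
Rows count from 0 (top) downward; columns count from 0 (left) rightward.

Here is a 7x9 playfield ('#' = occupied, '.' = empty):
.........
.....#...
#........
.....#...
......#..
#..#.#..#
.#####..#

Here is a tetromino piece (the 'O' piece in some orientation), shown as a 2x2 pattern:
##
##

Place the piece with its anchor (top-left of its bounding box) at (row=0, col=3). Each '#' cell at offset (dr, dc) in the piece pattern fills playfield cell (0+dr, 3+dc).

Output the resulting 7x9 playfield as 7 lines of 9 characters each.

Fill (0+0,3+0) = (0,3)
Fill (0+0,3+1) = (0,4)
Fill (0+1,3+0) = (1,3)
Fill (0+1,3+1) = (1,4)

Answer: ...##....
...###...
#........
.....#...
......#..
#..#.#..#
.#####..#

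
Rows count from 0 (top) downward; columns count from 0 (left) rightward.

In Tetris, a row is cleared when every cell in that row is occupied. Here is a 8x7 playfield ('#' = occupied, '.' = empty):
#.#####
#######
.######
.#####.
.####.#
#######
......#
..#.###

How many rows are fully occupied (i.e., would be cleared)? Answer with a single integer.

Check each row:
  row 0: 1 empty cell -> not full
  row 1: 0 empty cells -> FULL (clear)
  row 2: 1 empty cell -> not full
  row 3: 2 empty cells -> not full
  row 4: 2 empty cells -> not full
  row 5: 0 empty cells -> FULL (clear)
  row 6: 6 empty cells -> not full
  row 7: 3 empty cells -> not full
Total rows cleared: 2

Answer: 2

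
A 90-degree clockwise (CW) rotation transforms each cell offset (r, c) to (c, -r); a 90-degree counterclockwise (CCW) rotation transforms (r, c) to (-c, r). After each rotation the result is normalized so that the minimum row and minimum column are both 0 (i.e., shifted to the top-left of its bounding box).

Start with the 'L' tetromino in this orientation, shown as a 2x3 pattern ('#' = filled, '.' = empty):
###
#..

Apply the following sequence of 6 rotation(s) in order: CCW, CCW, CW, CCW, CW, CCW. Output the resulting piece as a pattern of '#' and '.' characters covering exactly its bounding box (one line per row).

Start:
###
#..
After rotation 1 (CCW):
#.
#.
##
After rotation 2 (CCW):
..#
###
After rotation 3 (CW):
#.
#.
##
After rotation 4 (CCW):
..#
###
After rotation 5 (CW):
#.
#.
##
After rotation 6 (CCW):
..#
###

Answer: ..#
###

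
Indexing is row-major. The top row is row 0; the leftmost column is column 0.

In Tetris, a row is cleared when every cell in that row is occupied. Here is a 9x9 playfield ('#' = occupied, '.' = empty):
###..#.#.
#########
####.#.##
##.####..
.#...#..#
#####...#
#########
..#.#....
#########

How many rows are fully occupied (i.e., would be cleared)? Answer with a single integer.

Answer: 3

Derivation:
Check each row:
  row 0: 4 empty cells -> not full
  row 1: 0 empty cells -> FULL (clear)
  row 2: 2 empty cells -> not full
  row 3: 3 empty cells -> not full
  row 4: 6 empty cells -> not full
  row 5: 3 empty cells -> not full
  row 6: 0 empty cells -> FULL (clear)
  row 7: 7 empty cells -> not full
  row 8: 0 empty cells -> FULL (clear)
Total rows cleared: 3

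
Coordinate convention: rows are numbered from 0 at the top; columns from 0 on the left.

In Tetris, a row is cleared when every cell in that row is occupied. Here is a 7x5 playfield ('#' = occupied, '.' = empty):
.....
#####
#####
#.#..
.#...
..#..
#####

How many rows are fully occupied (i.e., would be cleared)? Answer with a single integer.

Check each row:
  row 0: 5 empty cells -> not full
  row 1: 0 empty cells -> FULL (clear)
  row 2: 0 empty cells -> FULL (clear)
  row 3: 3 empty cells -> not full
  row 4: 4 empty cells -> not full
  row 5: 4 empty cells -> not full
  row 6: 0 empty cells -> FULL (clear)
Total rows cleared: 3

Answer: 3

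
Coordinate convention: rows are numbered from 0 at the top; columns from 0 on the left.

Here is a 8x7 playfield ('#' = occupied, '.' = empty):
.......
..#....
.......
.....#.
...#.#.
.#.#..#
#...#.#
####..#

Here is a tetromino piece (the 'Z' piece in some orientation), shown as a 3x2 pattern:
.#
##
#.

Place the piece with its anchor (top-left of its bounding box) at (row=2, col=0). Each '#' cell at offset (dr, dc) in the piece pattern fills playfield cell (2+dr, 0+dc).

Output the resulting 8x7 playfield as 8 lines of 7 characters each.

Fill (2+0,0+1) = (2,1)
Fill (2+1,0+0) = (3,0)
Fill (2+1,0+1) = (3,1)
Fill (2+2,0+0) = (4,0)

Answer: .......
..#....
.#.....
##...#.
#..#.#.
.#.#..#
#...#.#
####..#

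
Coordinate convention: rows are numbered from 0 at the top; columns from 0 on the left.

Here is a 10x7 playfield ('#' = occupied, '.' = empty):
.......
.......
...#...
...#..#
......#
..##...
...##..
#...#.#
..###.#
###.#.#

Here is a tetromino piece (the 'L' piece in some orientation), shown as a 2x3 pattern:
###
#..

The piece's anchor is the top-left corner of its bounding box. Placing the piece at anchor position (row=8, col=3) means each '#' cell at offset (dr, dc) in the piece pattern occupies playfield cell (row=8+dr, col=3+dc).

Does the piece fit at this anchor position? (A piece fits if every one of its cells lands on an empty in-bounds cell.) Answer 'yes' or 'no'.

Answer: no

Derivation:
Check each piece cell at anchor (8, 3):
  offset (0,0) -> (8,3): occupied ('#') -> FAIL
  offset (0,1) -> (8,4): occupied ('#') -> FAIL
  offset (0,2) -> (8,5): empty -> OK
  offset (1,0) -> (9,3): empty -> OK
All cells valid: no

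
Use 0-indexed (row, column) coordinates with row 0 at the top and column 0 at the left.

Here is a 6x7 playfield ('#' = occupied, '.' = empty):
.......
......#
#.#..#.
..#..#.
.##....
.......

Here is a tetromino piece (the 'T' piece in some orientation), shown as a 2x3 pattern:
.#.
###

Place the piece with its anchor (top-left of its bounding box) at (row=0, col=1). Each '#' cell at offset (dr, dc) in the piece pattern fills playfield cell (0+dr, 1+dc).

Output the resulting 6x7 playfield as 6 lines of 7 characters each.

Answer: ..#....
.###..#
#.#..#.
..#..#.
.##....
.......

Derivation:
Fill (0+0,1+1) = (0,2)
Fill (0+1,1+0) = (1,1)
Fill (0+1,1+1) = (1,2)
Fill (0+1,1+2) = (1,3)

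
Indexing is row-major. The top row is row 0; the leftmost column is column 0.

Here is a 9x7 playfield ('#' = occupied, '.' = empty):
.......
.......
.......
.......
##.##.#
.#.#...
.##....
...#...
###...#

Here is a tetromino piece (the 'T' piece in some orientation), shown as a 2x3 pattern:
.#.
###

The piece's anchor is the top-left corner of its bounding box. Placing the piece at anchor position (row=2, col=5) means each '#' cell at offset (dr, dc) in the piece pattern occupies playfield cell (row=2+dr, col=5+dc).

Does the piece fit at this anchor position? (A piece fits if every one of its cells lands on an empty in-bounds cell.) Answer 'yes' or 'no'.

Check each piece cell at anchor (2, 5):
  offset (0,1) -> (2,6): empty -> OK
  offset (1,0) -> (3,5): empty -> OK
  offset (1,1) -> (3,6): empty -> OK
  offset (1,2) -> (3,7): out of bounds -> FAIL
All cells valid: no

Answer: no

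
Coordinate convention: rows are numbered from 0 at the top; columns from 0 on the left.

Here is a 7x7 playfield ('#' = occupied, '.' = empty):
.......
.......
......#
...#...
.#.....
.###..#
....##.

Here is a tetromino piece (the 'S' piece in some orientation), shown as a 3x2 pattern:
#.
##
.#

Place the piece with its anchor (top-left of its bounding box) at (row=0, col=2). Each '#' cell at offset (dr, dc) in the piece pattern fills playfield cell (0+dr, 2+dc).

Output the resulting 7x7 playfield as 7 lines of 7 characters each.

Answer: ..#....
..##...
...#..#
...#...
.#.....
.###..#
....##.

Derivation:
Fill (0+0,2+0) = (0,2)
Fill (0+1,2+0) = (1,2)
Fill (0+1,2+1) = (1,3)
Fill (0+2,2+1) = (2,3)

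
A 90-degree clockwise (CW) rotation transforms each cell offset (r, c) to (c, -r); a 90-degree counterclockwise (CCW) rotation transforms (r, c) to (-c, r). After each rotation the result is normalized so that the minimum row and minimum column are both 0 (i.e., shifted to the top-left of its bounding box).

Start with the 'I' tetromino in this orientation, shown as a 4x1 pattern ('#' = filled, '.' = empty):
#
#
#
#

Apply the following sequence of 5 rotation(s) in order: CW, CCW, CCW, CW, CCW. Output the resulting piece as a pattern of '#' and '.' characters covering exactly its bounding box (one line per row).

Start:
#
#
#
#
After rotation 1 (CW):
####
After rotation 2 (CCW):
#
#
#
#
After rotation 3 (CCW):
####
After rotation 4 (CW):
#
#
#
#
After rotation 5 (CCW):
####

Answer: ####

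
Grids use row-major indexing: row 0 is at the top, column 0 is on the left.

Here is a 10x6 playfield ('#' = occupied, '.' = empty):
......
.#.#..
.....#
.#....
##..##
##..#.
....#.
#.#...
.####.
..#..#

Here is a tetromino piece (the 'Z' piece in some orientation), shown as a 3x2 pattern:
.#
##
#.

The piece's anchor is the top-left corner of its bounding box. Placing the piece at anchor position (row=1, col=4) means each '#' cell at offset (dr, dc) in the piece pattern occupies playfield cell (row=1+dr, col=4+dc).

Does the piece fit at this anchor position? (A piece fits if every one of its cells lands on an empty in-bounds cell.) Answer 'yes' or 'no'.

Answer: no

Derivation:
Check each piece cell at anchor (1, 4):
  offset (0,1) -> (1,5): empty -> OK
  offset (1,0) -> (2,4): empty -> OK
  offset (1,1) -> (2,5): occupied ('#') -> FAIL
  offset (2,0) -> (3,4): empty -> OK
All cells valid: no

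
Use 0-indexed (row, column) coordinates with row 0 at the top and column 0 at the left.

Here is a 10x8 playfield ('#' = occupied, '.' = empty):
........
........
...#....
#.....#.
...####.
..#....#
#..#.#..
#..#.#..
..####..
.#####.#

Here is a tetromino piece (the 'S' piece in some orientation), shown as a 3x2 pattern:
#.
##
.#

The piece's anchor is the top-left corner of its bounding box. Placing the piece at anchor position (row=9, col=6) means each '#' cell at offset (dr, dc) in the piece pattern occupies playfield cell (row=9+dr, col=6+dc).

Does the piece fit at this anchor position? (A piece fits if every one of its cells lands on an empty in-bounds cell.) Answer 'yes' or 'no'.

Check each piece cell at anchor (9, 6):
  offset (0,0) -> (9,6): empty -> OK
  offset (1,0) -> (10,6): out of bounds -> FAIL
  offset (1,1) -> (10,7): out of bounds -> FAIL
  offset (2,1) -> (11,7): out of bounds -> FAIL
All cells valid: no

Answer: no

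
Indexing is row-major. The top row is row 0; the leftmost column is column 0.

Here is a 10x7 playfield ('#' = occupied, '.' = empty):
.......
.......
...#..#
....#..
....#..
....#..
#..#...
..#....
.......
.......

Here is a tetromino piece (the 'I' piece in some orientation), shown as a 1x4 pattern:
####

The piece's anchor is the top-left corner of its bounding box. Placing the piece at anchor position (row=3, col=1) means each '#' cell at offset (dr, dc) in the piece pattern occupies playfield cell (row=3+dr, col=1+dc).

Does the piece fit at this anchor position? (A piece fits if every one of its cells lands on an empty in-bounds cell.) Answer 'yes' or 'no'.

Answer: no

Derivation:
Check each piece cell at anchor (3, 1):
  offset (0,0) -> (3,1): empty -> OK
  offset (0,1) -> (3,2): empty -> OK
  offset (0,2) -> (3,3): empty -> OK
  offset (0,3) -> (3,4): occupied ('#') -> FAIL
All cells valid: no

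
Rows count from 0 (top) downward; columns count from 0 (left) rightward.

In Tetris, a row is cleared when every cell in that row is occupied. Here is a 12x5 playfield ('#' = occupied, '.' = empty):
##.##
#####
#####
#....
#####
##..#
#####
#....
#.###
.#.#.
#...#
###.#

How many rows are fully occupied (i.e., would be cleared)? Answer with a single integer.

Answer: 4

Derivation:
Check each row:
  row 0: 1 empty cell -> not full
  row 1: 0 empty cells -> FULL (clear)
  row 2: 0 empty cells -> FULL (clear)
  row 3: 4 empty cells -> not full
  row 4: 0 empty cells -> FULL (clear)
  row 5: 2 empty cells -> not full
  row 6: 0 empty cells -> FULL (clear)
  row 7: 4 empty cells -> not full
  row 8: 1 empty cell -> not full
  row 9: 3 empty cells -> not full
  row 10: 3 empty cells -> not full
  row 11: 1 empty cell -> not full
Total rows cleared: 4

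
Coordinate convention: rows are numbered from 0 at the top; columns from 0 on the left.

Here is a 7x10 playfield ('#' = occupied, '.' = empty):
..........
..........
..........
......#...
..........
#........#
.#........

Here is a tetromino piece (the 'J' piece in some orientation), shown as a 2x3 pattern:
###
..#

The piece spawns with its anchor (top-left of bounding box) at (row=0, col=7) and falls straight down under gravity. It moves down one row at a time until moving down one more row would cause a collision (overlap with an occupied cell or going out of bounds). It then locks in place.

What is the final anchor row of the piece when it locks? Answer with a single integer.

Answer: 3

Derivation:
Spawn at (row=0, col=7). Try each row:
  row 0: fits
  row 1: fits
  row 2: fits
  row 3: fits
  row 4: blocked -> lock at row 3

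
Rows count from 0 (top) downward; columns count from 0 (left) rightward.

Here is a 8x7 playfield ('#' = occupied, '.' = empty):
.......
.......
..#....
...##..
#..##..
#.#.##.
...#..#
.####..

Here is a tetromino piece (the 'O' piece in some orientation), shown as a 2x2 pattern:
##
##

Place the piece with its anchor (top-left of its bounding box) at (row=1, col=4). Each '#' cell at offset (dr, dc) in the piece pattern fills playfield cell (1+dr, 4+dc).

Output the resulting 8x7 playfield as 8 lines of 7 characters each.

Answer: .......
....##.
..#.##.
...##..
#..##..
#.#.##.
...#..#
.####..

Derivation:
Fill (1+0,4+0) = (1,4)
Fill (1+0,4+1) = (1,5)
Fill (1+1,4+0) = (2,4)
Fill (1+1,4+1) = (2,5)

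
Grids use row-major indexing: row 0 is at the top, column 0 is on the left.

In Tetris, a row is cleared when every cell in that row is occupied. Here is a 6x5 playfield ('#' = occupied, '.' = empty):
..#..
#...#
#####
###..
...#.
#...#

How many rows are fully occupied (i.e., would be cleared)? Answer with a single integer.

Check each row:
  row 0: 4 empty cells -> not full
  row 1: 3 empty cells -> not full
  row 2: 0 empty cells -> FULL (clear)
  row 3: 2 empty cells -> not full
  row 4: 4 empty cells -> not full
  row 5: 3 empty cells -> not full
Total rows cleared: 1

Answer: 1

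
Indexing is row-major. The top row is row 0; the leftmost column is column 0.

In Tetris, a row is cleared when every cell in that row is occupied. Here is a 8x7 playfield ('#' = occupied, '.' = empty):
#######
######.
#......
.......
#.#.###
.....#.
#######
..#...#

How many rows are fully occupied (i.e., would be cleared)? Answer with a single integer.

Check each row:
  row 0: 0 empty cells -> FULL (clear)
  row 1: 1 empty cell -> not full
  row 2: 6 empty cells -> not full
  row 3: 7 empty cells -> not full
  row 4: 2 empty cells -> not full
  row 5: 6 empty cells -> not full
  row 6: 0 empty cells -> FULL (clear)
  row 7: 5 empty cells -> not full
Total rows cleared: 2

Answer: 2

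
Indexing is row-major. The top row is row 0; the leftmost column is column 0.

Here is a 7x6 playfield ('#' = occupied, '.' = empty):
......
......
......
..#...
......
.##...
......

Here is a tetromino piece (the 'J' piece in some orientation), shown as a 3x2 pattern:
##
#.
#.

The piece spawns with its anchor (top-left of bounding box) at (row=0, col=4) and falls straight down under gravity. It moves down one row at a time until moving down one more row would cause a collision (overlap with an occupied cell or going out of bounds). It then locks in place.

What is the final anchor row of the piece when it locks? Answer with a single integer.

Answer: 4

Derivation:
Spawn at (row=0, col=4). Try each row:
  row 0: fits
  row 1: fits
  row 2: fits
  row 3: fits
  row 4: fits
  row 5: blocked -> lock at row 4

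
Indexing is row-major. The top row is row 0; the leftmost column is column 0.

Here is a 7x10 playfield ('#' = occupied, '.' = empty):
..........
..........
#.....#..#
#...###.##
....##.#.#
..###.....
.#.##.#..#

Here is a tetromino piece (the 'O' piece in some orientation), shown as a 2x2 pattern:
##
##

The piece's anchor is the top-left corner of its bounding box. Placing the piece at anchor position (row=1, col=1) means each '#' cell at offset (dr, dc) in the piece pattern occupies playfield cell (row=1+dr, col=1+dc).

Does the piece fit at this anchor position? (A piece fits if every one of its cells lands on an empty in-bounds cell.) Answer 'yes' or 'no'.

Answer: yes

Derivation:
Check each piece cell at anchor (1, 1):
  offset (0,0) -> (1,1): empty -> OK
  offset (0,1) -> (1,2): empty -> OK
  offset (1,0) -> (2,1): empty -> OK
  offset (1,1) -> (2,2): empty -> OK
All cells valid: yes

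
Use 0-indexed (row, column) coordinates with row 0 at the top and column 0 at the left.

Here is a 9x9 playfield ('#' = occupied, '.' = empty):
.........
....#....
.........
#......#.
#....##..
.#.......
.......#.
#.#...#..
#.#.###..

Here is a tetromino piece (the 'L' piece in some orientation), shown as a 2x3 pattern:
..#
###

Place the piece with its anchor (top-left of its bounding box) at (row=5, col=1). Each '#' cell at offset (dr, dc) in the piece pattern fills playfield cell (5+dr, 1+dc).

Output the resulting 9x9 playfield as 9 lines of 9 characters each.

Fill (5+0,1+2) = (5,3)
Fill (5+1,1+0) = (6,1)
Fill (5+1,1+1) = (6,2)
Fill (5+1,1+2) = (6,3)

Answer: .........
....#....
.........
#......#.
#....##..
.#.#.....
.###...#.
#.#...#..
#.#.###..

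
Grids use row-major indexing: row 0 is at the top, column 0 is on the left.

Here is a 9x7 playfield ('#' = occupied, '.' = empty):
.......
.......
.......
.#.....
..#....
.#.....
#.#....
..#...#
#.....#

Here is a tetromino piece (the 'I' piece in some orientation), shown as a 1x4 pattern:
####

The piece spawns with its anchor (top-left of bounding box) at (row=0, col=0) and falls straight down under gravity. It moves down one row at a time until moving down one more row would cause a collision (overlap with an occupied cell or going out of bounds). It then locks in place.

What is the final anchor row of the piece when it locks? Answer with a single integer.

Answer: 2

Derivation:
Spawn at (row=0, col=0). Try each row:
  row 0: fits
  row 1: fits
  row 2: fits
  row 3: blocked -> lock at row 2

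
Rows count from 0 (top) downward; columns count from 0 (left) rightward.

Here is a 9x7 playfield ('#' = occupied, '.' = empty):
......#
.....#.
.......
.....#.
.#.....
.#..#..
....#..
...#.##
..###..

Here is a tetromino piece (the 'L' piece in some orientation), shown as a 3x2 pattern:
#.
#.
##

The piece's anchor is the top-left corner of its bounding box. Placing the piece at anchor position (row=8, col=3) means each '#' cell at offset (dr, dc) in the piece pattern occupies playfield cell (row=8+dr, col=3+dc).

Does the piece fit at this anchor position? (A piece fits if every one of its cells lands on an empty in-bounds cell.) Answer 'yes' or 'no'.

Answer: no

Derivation:
Check each piece cell at anchor (8, 3):
  offset (0,0) -> (8,3): occupied ('#') -> FAIL
  offset (1,0) -> (9,3): out of bounds -> FAIL
  offset (2,0) -> (10,3): out of bounds -> FAIL
  offset (2,1) -> (10,4): out of bounds -> FAIL
All cells valid: no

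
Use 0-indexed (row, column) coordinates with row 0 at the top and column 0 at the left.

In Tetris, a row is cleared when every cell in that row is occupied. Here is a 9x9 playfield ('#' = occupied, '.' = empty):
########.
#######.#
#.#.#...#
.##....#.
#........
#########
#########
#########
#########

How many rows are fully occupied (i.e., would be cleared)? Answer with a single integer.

Check each row:
  row 0: 1 empty cell -> not full
  row 1: 1 empty cell -> not full
  row 2: 5 empty cells -> not full
  row 3: 6 empty cells -> not full
  row 4: 8 empty cells -> not full
  row 5: 0 empty cells -> FULL (clear)
  row 6: 0 empty cells -> FULL (clear)
  row 7: 0 empty cells -> FULL (clear)
  row 8: 0 empty cells -> FULL (clear)
Total rows cleared: 4

Answer: 4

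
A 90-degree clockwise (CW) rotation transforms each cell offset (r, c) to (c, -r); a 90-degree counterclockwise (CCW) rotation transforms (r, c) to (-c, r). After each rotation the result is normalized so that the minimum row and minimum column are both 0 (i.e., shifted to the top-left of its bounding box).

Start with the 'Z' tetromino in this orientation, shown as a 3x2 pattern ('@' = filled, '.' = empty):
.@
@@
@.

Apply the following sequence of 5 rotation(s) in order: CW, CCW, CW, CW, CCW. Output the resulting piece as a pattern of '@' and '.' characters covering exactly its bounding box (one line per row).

Answer: @@.
.@@

Derivation:
Start:
.@
@@
@.
After rotation 1 (CW):
@@.
.@@
After rotation 2 (CCW):
.@
@@
@.
After rotation 3 (CW):
@@.
.@@
After rotation 4 (CW):
.@
@@
@.
After rotation 5 (CCW):
@@.
.@@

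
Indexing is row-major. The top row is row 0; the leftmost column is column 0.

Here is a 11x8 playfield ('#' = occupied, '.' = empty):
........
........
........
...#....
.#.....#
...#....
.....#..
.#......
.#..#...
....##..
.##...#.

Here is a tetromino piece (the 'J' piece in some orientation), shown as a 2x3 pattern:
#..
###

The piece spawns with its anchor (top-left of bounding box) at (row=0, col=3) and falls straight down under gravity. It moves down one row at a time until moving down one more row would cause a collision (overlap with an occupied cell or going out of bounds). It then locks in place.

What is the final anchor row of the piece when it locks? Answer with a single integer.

Answer: 1

Derivation:
Spawn at (row=0, col=3). Try each row:
  row 0: fits
  row 1: fits
  row 2: blocked -> lock at row 1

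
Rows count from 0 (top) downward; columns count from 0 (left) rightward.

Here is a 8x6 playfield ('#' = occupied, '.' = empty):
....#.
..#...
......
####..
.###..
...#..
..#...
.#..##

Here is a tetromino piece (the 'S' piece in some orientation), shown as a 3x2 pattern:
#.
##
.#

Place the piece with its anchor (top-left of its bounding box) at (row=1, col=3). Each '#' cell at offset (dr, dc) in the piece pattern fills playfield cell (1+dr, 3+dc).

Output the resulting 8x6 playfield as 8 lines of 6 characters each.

Answer: ....#.
..##..
...##.
#####.
.###..
...#..
..#...
.#..##

Derivation:
Fill (1+0,3+0) = (1,3)
Fill (1+1,3+0) = (2,3)
Fill (1+1,3+1) = (2,4)
Fill (1+2,3+1) = (3,4)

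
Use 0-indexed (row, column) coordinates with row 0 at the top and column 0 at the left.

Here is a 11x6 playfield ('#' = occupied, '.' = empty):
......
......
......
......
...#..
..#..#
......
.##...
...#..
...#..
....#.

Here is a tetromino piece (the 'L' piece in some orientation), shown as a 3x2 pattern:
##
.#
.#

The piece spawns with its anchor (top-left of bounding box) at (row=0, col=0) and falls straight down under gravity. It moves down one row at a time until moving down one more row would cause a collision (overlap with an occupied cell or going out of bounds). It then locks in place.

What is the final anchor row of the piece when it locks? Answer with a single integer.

Spawn at (row=0, col=0). Try each row:
  row 0: fits
  row 1: fits
  row 2: fits
  row 3: fits
  row 4: fits
  row 5: blocked -> lock at row 4

Answer: 4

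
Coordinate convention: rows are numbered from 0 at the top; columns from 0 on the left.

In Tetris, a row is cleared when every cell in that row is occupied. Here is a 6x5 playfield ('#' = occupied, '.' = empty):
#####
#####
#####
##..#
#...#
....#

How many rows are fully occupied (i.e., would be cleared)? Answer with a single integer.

Check each row:
  row 0: 0 empty cells -> FULL (clear)
  row 1: 0 empty cells -> FULL (clear)
  row 2: 0 empty cells -> FULL (clear)
  row 3: 2 empty cells -> not full
  row 4: 3 empty cells -> not full
  row 5: 4 empty cells -> not full
Total rows cleared: 3

Answer: 3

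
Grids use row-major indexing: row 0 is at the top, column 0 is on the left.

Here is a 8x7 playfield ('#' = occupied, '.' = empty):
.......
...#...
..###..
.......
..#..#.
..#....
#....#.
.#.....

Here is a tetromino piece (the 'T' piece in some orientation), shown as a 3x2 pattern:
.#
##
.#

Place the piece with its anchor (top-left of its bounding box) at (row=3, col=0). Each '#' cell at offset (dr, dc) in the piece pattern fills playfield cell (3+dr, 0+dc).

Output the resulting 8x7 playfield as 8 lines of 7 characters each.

Fill (3+0,0+1) = (3,1)
Fill (3+1,0+0) = (4,0)
Fill (3+1,0+1) = (4,1)
Fill (3+2,0+1) = (5,1)

Answer: .......
...#...
..###..
.#.....
###..#.
.##....
#....#.
.#.....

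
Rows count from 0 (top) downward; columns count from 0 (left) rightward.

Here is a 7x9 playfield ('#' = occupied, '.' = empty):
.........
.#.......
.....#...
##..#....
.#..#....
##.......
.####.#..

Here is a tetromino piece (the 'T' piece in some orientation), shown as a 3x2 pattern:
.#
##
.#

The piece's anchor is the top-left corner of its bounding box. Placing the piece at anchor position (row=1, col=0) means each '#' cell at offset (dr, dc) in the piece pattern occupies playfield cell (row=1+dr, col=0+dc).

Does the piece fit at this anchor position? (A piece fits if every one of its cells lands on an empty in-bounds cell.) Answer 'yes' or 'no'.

Check each piece cell at anchor (1, 0):
  offset (0,1) -> (1,1): occupied ('#') -> FAIL
  offset (1,0) -> (2,0): empty -> OK
  offset (1,1) -> (2,1): empty -> OK
  offset (2,1) -> (3,1): occupied ('#') -> FAIL
All cells valid: no

Answer: no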